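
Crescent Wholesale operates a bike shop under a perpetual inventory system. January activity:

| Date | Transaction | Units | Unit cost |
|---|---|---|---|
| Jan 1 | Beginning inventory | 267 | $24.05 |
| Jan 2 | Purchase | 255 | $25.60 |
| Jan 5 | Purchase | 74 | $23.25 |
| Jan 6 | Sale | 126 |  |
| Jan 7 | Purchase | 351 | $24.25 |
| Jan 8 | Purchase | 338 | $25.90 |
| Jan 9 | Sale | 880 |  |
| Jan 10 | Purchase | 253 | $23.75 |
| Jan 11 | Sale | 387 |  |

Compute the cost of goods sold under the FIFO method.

Jan 6, 126 sold [FIFO — oldest first]: 126 @ $24.05 = $3,030.30
Jan 9, 880 sold [FIFO — oldest first]: 141 @ $24.05 + 255 @ $25.60 + 74 @ $23.25 + 351 @ $24.25 + 59 @ $25.90 = $21,679.40
Jan 11, 387 sold [FIFO — oldest first]: 279 @ $25.90 + 108 @ $23.75 = $9,791.10
Total COGS = $3,030.30 + $21,679.40 + $9,791.10 = $34,500.80
Ending inventory: 145 @ $23.75 = $3,443.75

COGS = $34,500.80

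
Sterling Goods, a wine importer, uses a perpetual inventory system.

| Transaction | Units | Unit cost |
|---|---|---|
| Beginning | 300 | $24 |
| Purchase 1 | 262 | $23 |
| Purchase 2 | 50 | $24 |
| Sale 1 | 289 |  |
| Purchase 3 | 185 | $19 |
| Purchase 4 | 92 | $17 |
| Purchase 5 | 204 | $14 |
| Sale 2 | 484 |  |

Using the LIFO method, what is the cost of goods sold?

Sale 1 (289) [LIFO — newest first]: 50 @ $24 + 239 @ $23 = $6,697
Sale 2 (484) [LIFO — newest first]: 204 @ $14 + 92 @ $17 + 185 @ $19 + 3 @ $23 = $8,004
Total COGS = $6,697 + $8,004 = $14,701
Ending inventory: 300 @ $24 + 20 @ $23 = $7,660

COGS = $14,701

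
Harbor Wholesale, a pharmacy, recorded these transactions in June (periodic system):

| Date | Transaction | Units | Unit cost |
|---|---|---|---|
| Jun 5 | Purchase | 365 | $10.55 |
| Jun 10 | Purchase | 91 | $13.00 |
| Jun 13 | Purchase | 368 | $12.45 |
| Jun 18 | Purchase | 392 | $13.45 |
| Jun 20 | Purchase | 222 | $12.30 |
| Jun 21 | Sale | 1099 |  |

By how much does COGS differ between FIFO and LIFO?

FIFO COGS: 365 @ $10.55 + 91 @ $13.00 + 368 @ $12.45 + 275 @ $13.45 = $13,314.10
LIFO COGS: 222 @ $12.30 + 392 @ $13.45 + 368 @ $12.45 + 91 @ $13.00 + 26 @ $10.55 = $14,041.90
Difference = |$13,314.10 − $14,041.90| = $727.80

$727.80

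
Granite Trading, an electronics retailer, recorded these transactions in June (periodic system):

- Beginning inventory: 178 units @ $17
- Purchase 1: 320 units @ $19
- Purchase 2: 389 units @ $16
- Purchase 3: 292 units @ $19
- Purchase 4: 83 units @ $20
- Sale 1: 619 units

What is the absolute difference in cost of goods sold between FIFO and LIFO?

$70

FIFO COGS: 178 @ $17 + 320 @ $19 + 121 @ $16 = $11,042
LIFO COGS: 83 @ $20 + 292 @ $19 + 244 @ $16 = $11,112
Difference = |$11,042 − $11,112| = $70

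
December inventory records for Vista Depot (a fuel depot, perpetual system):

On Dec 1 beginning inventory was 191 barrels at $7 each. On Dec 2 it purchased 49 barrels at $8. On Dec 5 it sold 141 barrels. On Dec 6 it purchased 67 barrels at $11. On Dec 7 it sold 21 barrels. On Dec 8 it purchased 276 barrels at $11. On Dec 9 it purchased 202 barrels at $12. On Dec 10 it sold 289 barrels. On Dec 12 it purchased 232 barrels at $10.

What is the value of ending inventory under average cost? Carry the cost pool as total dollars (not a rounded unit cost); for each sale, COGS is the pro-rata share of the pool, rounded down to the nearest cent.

After Dec 1: 191 on hand, pool $1,337.00 (≈ $7.0000 each)
After Dec 2: 240 on hand, pool $1,729.00 (≈ $7.2042 each)
Dec 5, sell 141: 141/240 × $1,729.00 → $1,015.78
After Dec 6: 166 on hand, pool $1,450.22 (≈ $8.7363 each)
Dec 7, sell 21: 21/166 × $1,450.22 → $183.46
After Dec 8: 421 on hand, pool $4,302.76 (≈ $10.2203 each)
After Dec 9: 623 on hand, pool $6,726.76 (≈ $10.7974 each)
Dec 10, sell 289: 289/623 × $6,726.76 → $3,120.43
After Dec 12: 566 on hand, pool $5,926.33 (≈ $10.4705 each)
Total COGS = $1,015.78 + $183.46 + $3,120.43 = $4,319.67
Ending inventory (cost pool remaining) = $5,926.33
Check: goods available $10,246.00 = COGS $4,319.67 + ending $5,926.33

Ending inventory = $5,926.33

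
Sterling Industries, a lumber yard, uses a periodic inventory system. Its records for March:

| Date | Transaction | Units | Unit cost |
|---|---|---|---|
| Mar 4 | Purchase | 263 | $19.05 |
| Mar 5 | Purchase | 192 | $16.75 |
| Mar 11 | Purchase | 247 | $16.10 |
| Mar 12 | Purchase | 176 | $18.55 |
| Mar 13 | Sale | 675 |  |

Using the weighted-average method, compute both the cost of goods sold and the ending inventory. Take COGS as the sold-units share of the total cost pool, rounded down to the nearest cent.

COGS = $11,891.41; ending inventory = $3,576.24

Mar 13, sell 675: 675/878 × $15,467.65 → $11,891.41
Ending inventory (cost pool remaining) = $3,576.24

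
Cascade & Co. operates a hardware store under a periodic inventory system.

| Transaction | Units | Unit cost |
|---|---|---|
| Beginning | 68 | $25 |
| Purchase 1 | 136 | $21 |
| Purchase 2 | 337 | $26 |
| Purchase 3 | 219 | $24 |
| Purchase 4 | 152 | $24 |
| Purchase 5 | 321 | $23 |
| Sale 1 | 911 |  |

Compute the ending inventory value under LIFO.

Sale 1 (911) [LIFO — newest first]: 321 @ $23 + 152 @ $24 + 219 @ $24 + 219 @ $26 = $21,981
Ending inventory: 68 @ $25 + 136 @ $21 + 118 @ $26 = $7,624
Check: goods available $29,605 = COGS $21,981 + ending $7,624

Ending inventory = $7,624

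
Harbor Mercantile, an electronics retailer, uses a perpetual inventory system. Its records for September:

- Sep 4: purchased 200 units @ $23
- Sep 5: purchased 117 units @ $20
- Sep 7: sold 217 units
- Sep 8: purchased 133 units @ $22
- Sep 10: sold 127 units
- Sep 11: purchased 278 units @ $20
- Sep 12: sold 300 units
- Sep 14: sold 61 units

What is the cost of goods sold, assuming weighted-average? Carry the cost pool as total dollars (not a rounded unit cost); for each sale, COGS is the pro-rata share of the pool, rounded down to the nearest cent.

After Sep 4: 200 on hand, pool $4,600.00 (≈ $23.0000 each)
After Sep 5: 317 on hand, pool $6,940.00 (≈ $21.8927 each)
Sep 7, sell 217: 217/317 × $6,940.00 → $4,750.72
After Sep 8: 233 on hand, pool $5,115.28 (≈ $21.9540 each)
Sep 10, sell 127: 127/233 × $5,115.28 → $2,788.15
After Sep 11: 384 on hand, pool $7,887.13 (≈ $20.5394 each)
Sep 12, sell 300: 300/384 × $7,887.13 → $6,161.82
Sep 14, sell 61: 61/84 × $1,725.31 → $1,252.90
Total COGS = $4,750.72 + $2,788.15 + $6,161.82 + $1,252.90 = $14,953.59
Ending inventory (cost pool remaining) = $472.41

COGS = $14,953.59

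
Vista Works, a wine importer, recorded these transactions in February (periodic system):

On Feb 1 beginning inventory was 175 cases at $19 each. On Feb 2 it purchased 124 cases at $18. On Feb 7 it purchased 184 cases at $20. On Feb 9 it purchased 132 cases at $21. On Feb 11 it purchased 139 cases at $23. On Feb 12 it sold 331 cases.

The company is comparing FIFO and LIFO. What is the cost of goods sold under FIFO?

COGS = $6,197

FIFO COGS: 175 @ $19 + 124 @ $18 + 32 @ $20 = $6,197
LIFO COGS: 139 @ $23 + 132 @ $21 + 60 @ $20 = $7,169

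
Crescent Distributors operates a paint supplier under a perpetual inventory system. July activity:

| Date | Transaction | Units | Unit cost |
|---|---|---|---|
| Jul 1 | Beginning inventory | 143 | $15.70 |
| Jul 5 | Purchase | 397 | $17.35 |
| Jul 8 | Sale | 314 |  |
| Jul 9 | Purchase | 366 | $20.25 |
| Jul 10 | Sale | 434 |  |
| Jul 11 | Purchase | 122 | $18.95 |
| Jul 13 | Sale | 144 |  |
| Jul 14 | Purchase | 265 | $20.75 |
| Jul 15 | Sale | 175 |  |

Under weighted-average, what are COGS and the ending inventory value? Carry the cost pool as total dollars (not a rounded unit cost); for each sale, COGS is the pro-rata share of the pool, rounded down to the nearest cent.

After Jul 1: 143 on hand, pool $2,245.10 (≈ $15.7000 each)
After Jul 5: 540 on hand, pool $9,133.05 (≈ $16.9131 each)
Jul 8, sell 314: 314/540 × $9,133.05 → $5,310.69
After Jul 9: 592 on hand, pool $11,233.86 (≈ $18.9761 each)
Jul 10, sell 434: 434/592 × $11,233.86 → $8,235.63
After Jul 11: 280 on hand, pool $5,310.13 (≈ $18.9647 each)
Jul 13, sell 144: 144/280 × $5,310.13 → $2,730.92
After Jul 14: 401 on hand, pool $8,077.96 (≈ $20.1445 each)
Jul 15, sell 175: 175/401 × $8,077.96 → $3,525.29
Total COGS = $5,310.69 + $8,235.63 + $2,730.92 + $3,525.29 = $19,802.53
Ending inventory (cost pool remaining) = $4,552.67

COGS = $19,802.53; ending inventory = $4,552.67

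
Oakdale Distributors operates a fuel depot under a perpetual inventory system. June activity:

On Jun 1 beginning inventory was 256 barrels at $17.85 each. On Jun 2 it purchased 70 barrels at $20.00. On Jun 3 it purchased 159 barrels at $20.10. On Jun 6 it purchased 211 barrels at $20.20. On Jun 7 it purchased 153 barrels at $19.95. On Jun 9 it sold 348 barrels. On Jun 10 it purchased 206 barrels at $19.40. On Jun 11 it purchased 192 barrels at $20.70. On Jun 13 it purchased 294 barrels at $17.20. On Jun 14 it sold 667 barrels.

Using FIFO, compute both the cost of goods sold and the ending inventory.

Jun 9, 348 sold [FIFO — oldest first]: 256 @ $17.85 + 70 @ $20.00 + 22 @ $20.10 = $6,411.80
Jun 14, 667 sold [FIFO — oldest first]: 137 @ $20.10 + 211 @ $20.20 + 153 @ $19.95 + 166 @ $19.40 = $13,288.65
Total COGS = $6,411.80 + $13,288.65 = $19,700.45
Ending inventory: 40 @ $19.40 + 192 @ $20.70 + 294 @ $17.20 = $9,807.20

COGS = $19,700.45; ending inventory = $9,807.20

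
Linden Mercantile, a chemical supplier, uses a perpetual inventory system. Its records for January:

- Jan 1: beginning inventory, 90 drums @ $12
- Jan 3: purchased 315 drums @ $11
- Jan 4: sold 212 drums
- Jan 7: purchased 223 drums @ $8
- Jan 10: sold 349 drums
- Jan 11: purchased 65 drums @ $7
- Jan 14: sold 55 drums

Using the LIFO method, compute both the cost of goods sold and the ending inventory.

COGS = $5,910; ending inventory = $874

Jan 4, 212 sold [LIFO — newest first]: 212 @ $11 = $2,332
Jan 10, 349 sold [LIFO — newest first]: 223 @ $8 + 103 @ $11 + 23 @ $12 = $3,193
Jan 14, 55 sold [LIFO — newest first]: 55 @ $7 = $385
Total COGS = $2,332 + $3,193 + $385 = $5,910
Ending inventory: 67 @ $12 + 10 @ $7 = $874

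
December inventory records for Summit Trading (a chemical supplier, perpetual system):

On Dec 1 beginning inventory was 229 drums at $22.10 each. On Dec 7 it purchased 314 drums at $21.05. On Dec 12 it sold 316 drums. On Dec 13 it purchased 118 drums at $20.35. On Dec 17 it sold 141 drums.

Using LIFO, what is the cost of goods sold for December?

Dec 12, 316 sold [LIFO — newest first]: 314 @ $21.05 + 2 @ $22.10 = $6,653.90
Dec 17, 141 sold [LIFO — newest first]: 118 @ $20.35 + 23 @ $22.10 = $2,909.60
Total COGS = $6,653.90 + $2,909.60 = $9,563.50
Ending inventory: 204 @ $22.10 = $4,508.40
Check: goods available $14,071.90 = COGS $9,563.50 + ending $4,508.40

COGS = $9,563.50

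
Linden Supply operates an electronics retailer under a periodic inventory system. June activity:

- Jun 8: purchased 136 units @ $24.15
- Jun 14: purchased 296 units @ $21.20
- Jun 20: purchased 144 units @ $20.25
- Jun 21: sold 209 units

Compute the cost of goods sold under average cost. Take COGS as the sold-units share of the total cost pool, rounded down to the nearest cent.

COGS = $4,526.73

Jun 21, sell 209: 209/576 × $12,475.60 → $4,526.73
Ending inventory (cost pool remaining) = $7,948.87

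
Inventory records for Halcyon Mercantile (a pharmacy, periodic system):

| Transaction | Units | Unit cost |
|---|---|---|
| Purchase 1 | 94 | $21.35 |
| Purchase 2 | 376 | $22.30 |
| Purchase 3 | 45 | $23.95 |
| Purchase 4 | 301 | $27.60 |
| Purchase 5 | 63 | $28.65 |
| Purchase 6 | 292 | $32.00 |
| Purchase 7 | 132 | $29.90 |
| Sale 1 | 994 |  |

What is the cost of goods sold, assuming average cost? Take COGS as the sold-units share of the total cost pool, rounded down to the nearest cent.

Sale 1, sell 994: 994/1303 × $34,872.80 → $26,602.88
Ending inventory (cost pool remaining) = $8,269.92
Check: goods available $34,872.80 = COGS $26,602.88 + ending $8,269.92

COGS = $26,602.88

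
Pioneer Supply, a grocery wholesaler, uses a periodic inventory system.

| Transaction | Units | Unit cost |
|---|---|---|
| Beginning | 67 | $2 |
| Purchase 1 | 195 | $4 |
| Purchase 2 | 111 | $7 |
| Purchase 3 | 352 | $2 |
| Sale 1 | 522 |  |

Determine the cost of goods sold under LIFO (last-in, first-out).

COGS = $1,717

Sale 1 (522) [LIFO — newest first]: 352 @ $2 + 111 @ $7 + 59 @ $4 = $1,717
Ending inventory: 67 @ $2 + 136 @ $4 = $678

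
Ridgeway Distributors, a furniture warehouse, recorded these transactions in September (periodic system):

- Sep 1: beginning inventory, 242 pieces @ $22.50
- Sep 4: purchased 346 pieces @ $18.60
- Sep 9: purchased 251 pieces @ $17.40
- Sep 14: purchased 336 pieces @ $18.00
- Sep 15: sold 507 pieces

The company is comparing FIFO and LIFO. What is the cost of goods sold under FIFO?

COGS = $10,374.00

FIFO COGS: 242 @ $22.50 + 265 @ $18.60 = $10,374.00
LIFO COGS: 336 @ $18.00 + 171 @ $17.40 = $9,023.40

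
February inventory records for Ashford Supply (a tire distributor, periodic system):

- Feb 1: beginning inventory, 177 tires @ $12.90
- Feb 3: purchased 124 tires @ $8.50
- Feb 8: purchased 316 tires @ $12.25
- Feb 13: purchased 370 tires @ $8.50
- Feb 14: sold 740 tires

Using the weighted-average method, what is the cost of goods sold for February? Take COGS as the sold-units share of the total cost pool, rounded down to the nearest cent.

Feb 14, sell 740: 740/987 × $10,353.30 → $7,762.35
Ending inventory (cost pool remaining) = $2,590.95
Check: goods available $10,353.30 = COGS $7,762.35 + ending $2,590.95

COGS = $7,762.35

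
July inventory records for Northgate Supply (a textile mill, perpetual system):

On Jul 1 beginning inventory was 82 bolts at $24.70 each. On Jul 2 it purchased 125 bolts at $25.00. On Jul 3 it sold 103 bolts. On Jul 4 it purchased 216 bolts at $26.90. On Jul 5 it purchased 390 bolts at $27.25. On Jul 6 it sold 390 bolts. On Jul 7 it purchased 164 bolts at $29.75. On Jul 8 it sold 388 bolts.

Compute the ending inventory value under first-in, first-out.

Ending inventory = $2,856.00

Jul 3, 103 sold [FIFO — oldest first]: 82 @ $24.70 + 21 @ $25.00 = $2,550.40
Jul 6, 390 sold [FIFO — oldest first]: 104 @ $25.00 + 216 @ $26.90 + 70 @ $27.25 = $10,317.90
Jul 8, 388 sold [FIFO — oldest first]: 320 @ $27.25 + 68 @ $29.75 = $10,743.00
Total COGS = $2,550.40 + $10,317.90 + $10,743.00 = $23,611.30
Ending inventory: 96 @ $29.75 = $2,856.00
Check: goods available $26,467.30 = COGS $23,611.30 + ending $2,856.00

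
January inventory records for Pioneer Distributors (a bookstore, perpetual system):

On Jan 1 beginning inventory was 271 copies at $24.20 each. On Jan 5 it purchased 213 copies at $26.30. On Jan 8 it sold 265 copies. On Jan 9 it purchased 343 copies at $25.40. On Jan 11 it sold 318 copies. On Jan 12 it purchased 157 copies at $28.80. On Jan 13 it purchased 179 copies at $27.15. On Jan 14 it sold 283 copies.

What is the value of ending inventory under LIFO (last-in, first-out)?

Ending inventory = $7,461.20

Jan 8, 265 sold [LIFO — newest first]: 213 @ $26.30 + 52 @ $24.20 = $6,860.30
Jan 11, 318 sold [LIFO — newest first]: 318 @ $25.40 = $8,077.20
Jan 14, 283 sold [LIFO — newest first]: 179 @ $27.15 + 104 @ $28.80 = $7,855.05
Total COGS = $6,860.30 + $8,077.20 + $7,855.05 = $22,792.55
Ending inventory: 219 @ $24.20 + 25 @ $25.40 + 53 @ $28.80 = $7,461.20
Check: goods available $30,253.75 = COGS $22,792.55 + ending $7,461.20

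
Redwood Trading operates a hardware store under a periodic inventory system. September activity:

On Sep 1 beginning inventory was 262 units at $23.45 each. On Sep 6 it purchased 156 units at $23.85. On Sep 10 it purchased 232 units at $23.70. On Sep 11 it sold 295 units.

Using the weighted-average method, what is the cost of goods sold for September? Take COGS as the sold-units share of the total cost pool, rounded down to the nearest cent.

Sep 11, sell 295: 295/650 × $15,362.90 → $6,972.39
Ending inventory (cost pool remaining) = $8,390.51

COGS = $6,972.39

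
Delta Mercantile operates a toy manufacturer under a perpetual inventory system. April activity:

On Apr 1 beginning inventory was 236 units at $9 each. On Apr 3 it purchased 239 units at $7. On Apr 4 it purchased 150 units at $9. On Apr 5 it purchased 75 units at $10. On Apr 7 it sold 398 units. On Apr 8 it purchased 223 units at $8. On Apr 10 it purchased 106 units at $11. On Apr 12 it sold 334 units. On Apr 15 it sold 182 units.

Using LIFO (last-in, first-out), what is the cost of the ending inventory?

Ending inventory = $1,035

Apr 7, 398 sold [LIFO — newest first]: 75 @ $10 + 150 @ $9 + 173 @ $7 = $3,311
Apr 12, 334 sold [LIFO — newest first]: 106 @ $11 + 223 @ $8 + 5 @ $7 = $2,985
Apr 15, 182 sold [LIFO — newest first]: 61 @ $7 + 121 @ $9 = $1,516
Total COGS = $3,311 + $2,985 + $1,516 = $7,812
Ending inventory: 115 @ $9 = $1,035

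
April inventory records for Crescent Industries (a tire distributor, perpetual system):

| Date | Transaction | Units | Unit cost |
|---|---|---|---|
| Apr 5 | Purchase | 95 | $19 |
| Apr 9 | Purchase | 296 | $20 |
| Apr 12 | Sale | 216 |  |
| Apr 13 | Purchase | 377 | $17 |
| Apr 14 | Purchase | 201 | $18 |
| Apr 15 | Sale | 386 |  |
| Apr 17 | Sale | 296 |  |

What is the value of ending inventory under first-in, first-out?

Ending inventory = $1,278

Apr 12, 216 sold [FIFO — oldest first]: 95 @ $19 + 121 @ $20 = $4,225
Apr 15, 386 sold [FIFO — oldest first]: 175 @ $20 + 211 @ $17 = $7,087
Apr 17, 296 sold [FIFO — oldest first]: 166 @ $17 + 130 @ $18 = $5,162
Total COGS = $4,225 + $7,087 + $5,162 = $16,474
Ending inventory: 71 @ $18 = $1,278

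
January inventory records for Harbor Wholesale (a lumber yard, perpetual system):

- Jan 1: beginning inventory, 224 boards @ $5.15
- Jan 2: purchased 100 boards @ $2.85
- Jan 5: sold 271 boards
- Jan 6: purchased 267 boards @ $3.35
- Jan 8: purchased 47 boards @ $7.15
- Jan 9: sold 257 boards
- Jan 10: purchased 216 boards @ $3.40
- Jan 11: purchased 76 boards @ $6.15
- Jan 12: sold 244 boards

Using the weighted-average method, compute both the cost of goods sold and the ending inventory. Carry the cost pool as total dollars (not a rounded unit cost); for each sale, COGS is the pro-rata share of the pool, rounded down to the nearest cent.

COGS = $3,225.87; ending inventory = $645.03

After Jan 1: 224 on hand, pool $1,153.60 (≈ $5.1500 each)
After Jan 2: 324 on hand, pool $1,438.60 (≈ $4.4401 each)
Jan 5, sell 271: 271/324 × $1,438.60 → $1,203.27
After Jan 6: 320 on hand, pool $1,129.78 (≈ $3.5306 each)
After Jan 8: 367 on hand, pool $1,465.83 (≈ $3.9941 each)
Jan 9, sell 257: 257/367 × $1,465.83 → $1,026.48
After Jan 10: 326 on hand, pool $1,173.75 (≈ $3.6005 each)
After Jan 11: 402 on hand, pool $1,641.15 (≈ $4.0825 each)
Jan 12, sell 244: 244/402 × $1,641.15 → $996.12
Total COGS = $1,203.27 + $1,026.48 + $996.12 = $3,225.87
Ending inventory (cost pool remaining) = $645.03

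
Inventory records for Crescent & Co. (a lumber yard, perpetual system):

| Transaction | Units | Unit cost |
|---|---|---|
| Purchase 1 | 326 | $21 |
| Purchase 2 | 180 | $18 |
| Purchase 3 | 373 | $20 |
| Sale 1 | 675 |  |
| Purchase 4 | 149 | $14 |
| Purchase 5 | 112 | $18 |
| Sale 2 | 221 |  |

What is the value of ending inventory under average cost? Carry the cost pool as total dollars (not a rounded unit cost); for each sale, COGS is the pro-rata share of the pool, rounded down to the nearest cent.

Ending inventory = $4,289.22

After Purchase 1: 326 on hand, pool $6,846.00 (≈ $21.0000 each)
After Purchase 2: 506 on hand, pool $10,086.00 (≈ $19.9328 each)
After Purchase 3: 879 on hand, pool $17,546.00 (≈ $19.9613 each)
Sale 1, sell 675: 675/879 × $17,546.00 → $13,473.89
After Purchase 4: 353 on hand, pool $6,158.11 (≈ $17.4451 each)
After Purchase 5: 465 on hand, pool $8,174.11 (≈ $17.5787 each)
Sale 2, sell 221: 221/465 × $8,174.11 → $3,884.89
Total COGS = $13,473.89 + $3,884.89 = $17,358.78
Ending inventory (cost pool remaining) = $4,289.22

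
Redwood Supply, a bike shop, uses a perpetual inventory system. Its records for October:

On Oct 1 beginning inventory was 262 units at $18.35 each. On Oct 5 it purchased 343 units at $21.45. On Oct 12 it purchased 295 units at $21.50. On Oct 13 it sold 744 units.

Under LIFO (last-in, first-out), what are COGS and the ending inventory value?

Oct 13, 744 sold [LIFO — newest first]: 295 @ $21.50 + 343 @ $21.45 + 106 @ $18.35 = $15,644.95
Ending inventory: 156 @ $18.35 = $2,862.60
Check: goods available $18,507.55 = COGS $15,644.95 + ending $2,862.60

COGS = $15,644.95; ending inventory = $2,862.60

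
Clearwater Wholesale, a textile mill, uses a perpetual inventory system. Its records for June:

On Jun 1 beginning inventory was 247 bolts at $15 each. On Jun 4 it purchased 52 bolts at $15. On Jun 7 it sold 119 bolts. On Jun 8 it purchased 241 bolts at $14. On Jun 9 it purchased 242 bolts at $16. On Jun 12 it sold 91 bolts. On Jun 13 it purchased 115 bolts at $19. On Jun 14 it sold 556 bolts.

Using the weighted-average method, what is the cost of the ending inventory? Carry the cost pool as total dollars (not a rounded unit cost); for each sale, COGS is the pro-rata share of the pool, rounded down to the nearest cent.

After Jun 1: 247 on hand, pool $3,705.00 (≈ $15.0000 each)
After Jun 4: 299 on hand, pool $4,485.00 (≈ $15.0000 each)
Jun 7, sell 119: 119/299 × $4,485.00 → $1,785.00
After Jun 8: 421 on hand, pool $6,074.00 (≈ $14.4276 each)
After Jun 9: 663 on hand, pool $9,946.00 (≈ $15.0015 each)
Jun 12, sell 91: 91/663 × $9,946.00 → $1,365.13
After Jun 13: 687 on hand, pool $10,765.87 (≈ $15.6708 each)
Jun 14, sell 556: 556/687 × $10,765.87 → $8,712.98
Total COGS = $1,785.00 + $1,365.13 + $8,712.98 = $11,863.11
Ending inventory (cost pool remaining) = $2,052.89

Ending inventory = $2,052.89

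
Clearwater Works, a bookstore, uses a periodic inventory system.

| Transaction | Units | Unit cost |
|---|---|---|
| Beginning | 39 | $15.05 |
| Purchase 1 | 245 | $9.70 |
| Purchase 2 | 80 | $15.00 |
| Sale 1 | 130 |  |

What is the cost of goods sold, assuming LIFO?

COGS = $1,685.00

Sale 1 (130) [LIFO — newest first]: 80 @ $15.00 + 50 @ $9.70 = $1,685.00
Ending inventory: 39 @ $15.05 + 195 @ $9.70 = $2,478.45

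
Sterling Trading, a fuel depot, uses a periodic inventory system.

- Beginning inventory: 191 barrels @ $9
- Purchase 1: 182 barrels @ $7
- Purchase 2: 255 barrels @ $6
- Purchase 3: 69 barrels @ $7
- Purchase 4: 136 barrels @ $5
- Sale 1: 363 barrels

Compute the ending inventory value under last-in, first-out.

Sale 1 (363) [LIFO — newest first]: 136 @ $5 + 69 @ $7 + 158 @ $6 = $2,111
Ending inventory: 191 @ $9 + 182 @ $7 + 97 @ $6 = $3,575

Ending inventory = $3,575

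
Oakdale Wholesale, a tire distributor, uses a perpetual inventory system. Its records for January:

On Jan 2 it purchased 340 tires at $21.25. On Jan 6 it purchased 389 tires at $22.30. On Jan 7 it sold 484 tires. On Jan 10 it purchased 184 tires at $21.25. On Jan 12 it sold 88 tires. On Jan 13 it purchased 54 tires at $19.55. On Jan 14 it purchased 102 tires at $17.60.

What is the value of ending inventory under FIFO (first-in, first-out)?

Jan 7, 484 sold [FIFO — oldest first]: 340 @ $21.25 + 144 @ $22.30 = $10,436.20
Jan 12, 88 sold [FIFO — oldest first]: 88 @ $22.30 = $1,962.40
Total COGS = $10,436.20 + $1,962.40 = $12,398.60
Ending inventory: 157 @ $22.30 + 184 @ $21.25 + 54 @ $19.55 + 102 @ $17.60 = $10,262.00

Ending inventory = $10,262.00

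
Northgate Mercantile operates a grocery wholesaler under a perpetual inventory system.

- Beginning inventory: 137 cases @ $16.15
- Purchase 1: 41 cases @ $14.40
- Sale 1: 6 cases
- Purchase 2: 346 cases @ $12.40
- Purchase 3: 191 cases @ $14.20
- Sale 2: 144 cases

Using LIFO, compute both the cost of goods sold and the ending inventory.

COGS = $2,131.20; ending inventory = $7,674.35

Sale 1 (6) [LIFO — newest first]: 6 @ $14.40 = $86.40
Sale 2 (144) [LIFO — newest first]: 144 @ $14.20 = $2,044.80
Total COGS = $86.40 + $2,044.80 = $2,131.20
Ending inventory: 137 @ $16.15 + 35 @ $14.40 + 346 @ $12.40 + 47 @ $14.20 = $7,674.35
Check: goods available $9,805.55 = COGS $2,131.20 + ending $7,674.35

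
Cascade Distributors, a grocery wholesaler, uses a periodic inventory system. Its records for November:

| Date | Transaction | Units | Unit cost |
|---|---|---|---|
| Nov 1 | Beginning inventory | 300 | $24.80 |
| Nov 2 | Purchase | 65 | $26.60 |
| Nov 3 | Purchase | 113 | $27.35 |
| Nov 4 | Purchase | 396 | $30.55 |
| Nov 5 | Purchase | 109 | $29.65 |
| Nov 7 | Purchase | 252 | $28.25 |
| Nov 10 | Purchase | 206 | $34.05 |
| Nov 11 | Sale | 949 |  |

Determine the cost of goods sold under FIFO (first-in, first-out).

Nov 11, 949 sold [FIFO — oldest first]: 300 @ $24.80 + 65 @ $26.60 + 113 @ $27.35 + 396 @ $30.55 + 75 @ $29.65 = $26,581.10
Ending inventory: 34 @ $29.65 + 252 @ $28.25 + 206 @ $34.05 = $15,141.40
Check: goods available $41,722.50 = COGS $26,581.10 + ending $15,141.40

COGS = $26,581.10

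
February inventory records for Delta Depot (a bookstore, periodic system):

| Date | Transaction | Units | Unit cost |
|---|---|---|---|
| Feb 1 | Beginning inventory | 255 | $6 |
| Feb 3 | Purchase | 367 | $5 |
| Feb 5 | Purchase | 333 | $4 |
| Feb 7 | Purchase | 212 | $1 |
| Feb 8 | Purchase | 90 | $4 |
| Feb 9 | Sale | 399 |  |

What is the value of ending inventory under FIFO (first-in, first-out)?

Feb 9, 399 sold [FIFO — oldest first]: 255 @ $6 + 144 @ $5 = $2,250
Ending inventory: 223 @ $5 + 333 @ $4 + 212 @ $1 + 90 @ $4 = $3,019

Ending inventory = $3,019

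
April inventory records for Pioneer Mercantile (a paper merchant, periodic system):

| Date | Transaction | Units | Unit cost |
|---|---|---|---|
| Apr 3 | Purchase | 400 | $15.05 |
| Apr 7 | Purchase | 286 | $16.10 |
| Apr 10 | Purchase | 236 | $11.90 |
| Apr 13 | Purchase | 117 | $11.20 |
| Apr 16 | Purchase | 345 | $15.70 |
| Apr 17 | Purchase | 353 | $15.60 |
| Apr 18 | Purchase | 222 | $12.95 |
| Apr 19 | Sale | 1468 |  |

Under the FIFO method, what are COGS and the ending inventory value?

Apr 19, 1468 sold [FIFO — oldest first]: 400 @ $15.05 + 286 @ $16.10 + 236 @ $11.90 + 117 @ $11.20 + 345 @ $15.70 + 84 @ $15.60 = $21,470.30
Ending inventory: 269 @ $15.60 + 222 @ $12.95 = $7,071.30

COGS = $21,470.30; ending inventory = $7,071.30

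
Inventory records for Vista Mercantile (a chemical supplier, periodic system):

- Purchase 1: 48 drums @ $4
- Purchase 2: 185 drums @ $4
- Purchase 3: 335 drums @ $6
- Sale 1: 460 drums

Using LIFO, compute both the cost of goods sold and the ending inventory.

Sale 1 (460) [LIFO — newest first]: 335 @ $6 + 125 @ $4 = $2,510
Ending inventory: 48 @ $4 + 60 @ $4 = $432
Check: goods available $2,942 = COGS $2,510 + ending $432

COGS = $2,510; ending inventory = $432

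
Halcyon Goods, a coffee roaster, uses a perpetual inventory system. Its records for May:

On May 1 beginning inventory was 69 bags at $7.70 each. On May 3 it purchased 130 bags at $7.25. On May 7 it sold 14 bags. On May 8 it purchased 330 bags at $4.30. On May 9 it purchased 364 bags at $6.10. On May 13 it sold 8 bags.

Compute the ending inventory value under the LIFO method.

Ending inventory = $4,962.90

May 7, 14 sold [LIFO — newest first]: 14 @ $7.25 = $101.50
May 13, 8 sold [LIFO — newest first]: 8 @ $6.10 = $48.80
Total COGS = $101.50 + $48.80 = $150.30
Ending inventory: 69 @ $7.70 + 116 @ $7.25 + 330 @ $4.30 + 356 @ $6.10 = $4,962.90
Check: goods available $5,113.20 = COGS $150.30 + ending $4,962.90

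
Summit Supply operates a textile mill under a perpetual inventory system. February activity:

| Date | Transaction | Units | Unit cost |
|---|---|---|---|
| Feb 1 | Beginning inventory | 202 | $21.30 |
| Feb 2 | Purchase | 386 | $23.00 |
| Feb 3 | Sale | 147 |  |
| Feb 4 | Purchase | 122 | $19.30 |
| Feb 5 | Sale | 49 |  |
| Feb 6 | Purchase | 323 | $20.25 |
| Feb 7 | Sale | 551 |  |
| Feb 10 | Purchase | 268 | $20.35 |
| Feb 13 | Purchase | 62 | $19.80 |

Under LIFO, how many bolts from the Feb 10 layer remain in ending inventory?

268

Feb 3, 147 sold [LIFO — newest first]: 147 @ $23.00 = $3,381.00
Feb 5, 49 sold [LIFO — newest first]: 49 @ $19.30 = $945.70
Feb 7, 551 sold [LIFO — newest first]: 323 @ $20.25 + 73 @ $19.30 + 155 @ $23.00 = $11,514.65
Total COGS = $3,381.00 + $945.70 + $11,514.65 = $15,841.35
Ending inventory: 202 @ $21.30 + 84 @ $23.00 + 268 @ $20.35 + 62 @ $19.80 = $12,916.00
Check: goods available $28,757.35 = COGS $15,841.35 + ending $12,916.00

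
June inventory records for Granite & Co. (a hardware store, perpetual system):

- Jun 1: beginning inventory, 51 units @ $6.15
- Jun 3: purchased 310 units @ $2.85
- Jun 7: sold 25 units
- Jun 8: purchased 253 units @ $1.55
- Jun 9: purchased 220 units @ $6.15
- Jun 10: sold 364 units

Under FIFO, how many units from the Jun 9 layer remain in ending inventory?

Jun 7, 25 sold [FIFO — oldest first]: 25 @ $6.15 = $153.75
Jun 10, 364 sold [FIFO — oldest first]: 26 @ $6.15 + 310 @ $2.85 + 28 @ $1.55 = $1,086.80
Total COGS = $153.75 + $1,086.80 = $1,240.55
Ending inventory: 225 @ $1.55 + 220 @ $6.15 = $1,701.75

220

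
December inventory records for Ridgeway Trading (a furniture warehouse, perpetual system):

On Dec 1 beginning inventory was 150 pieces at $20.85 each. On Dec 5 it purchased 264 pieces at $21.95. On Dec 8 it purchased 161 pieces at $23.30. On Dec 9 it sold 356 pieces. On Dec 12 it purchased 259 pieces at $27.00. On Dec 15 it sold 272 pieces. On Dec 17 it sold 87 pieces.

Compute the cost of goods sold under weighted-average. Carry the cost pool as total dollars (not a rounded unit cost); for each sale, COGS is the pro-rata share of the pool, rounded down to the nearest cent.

After Dec 1: 150 on hand, pool $3,127.50 (≈ $20.8500 each)
After Dec 5: 414 on hand, pool $8,922.30 (≈ $21.5514 each)
After Dec 8: 575 on hand, pool $12,673.60 (≈ $22.0410 each)
Dec 9, sell 356: 356/575 × $12,673.60 → $7,846.61
After Dec 12: 478 on hand, pool $11,819.99 (≈ $24.7280 each)
Dec 15, sell 272: 272/478 × $11,819.99 → $6,726.01
Dec 17, sell 87: 87/206 × $5,093.98 → $2,151.34
Total COGS = $7,846.61 + $6,726.01 + $2,151.34 = $16,723.96
Ending inventory (cost pool remaining) = $2,942.64

COGS = $16,723.96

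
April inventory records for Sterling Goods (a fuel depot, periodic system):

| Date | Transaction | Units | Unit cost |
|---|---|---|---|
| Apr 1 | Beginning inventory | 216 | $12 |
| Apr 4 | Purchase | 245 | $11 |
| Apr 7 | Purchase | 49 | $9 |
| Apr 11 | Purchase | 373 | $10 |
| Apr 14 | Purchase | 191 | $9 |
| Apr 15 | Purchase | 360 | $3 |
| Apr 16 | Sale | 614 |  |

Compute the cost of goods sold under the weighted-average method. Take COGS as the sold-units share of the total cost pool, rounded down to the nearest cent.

COGS = $5,248.11

Apr 16, sell 614: 614/1434 × $12,257.00 → $5,248.11
Ending inventory (cost pool remaining) = $7,008.89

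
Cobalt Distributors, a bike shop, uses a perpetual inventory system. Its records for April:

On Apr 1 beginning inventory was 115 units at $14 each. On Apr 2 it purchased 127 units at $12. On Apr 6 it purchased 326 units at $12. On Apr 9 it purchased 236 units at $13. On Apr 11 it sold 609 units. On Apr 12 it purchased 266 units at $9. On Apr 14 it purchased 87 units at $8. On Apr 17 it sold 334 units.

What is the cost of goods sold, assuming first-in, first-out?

COGS = $11,365

Apr 11, 609 sold [FIFO — oldest first]: 115 @ $14 + 127 @ $12 + 326 @ $12 + 41 @ $13 = $7,579
Apr 17, 334 sold [FIFO — oldest first]: 195 @ $13 + 139 @ $9 = $3,786
Total COGS = $7,579 + $3,786 = $11,365
Ending inventory: 127 @ $9 + 87 @ $8 = $1,839
Check: goods available $13,204 = COGS $11,365 + ending $1,839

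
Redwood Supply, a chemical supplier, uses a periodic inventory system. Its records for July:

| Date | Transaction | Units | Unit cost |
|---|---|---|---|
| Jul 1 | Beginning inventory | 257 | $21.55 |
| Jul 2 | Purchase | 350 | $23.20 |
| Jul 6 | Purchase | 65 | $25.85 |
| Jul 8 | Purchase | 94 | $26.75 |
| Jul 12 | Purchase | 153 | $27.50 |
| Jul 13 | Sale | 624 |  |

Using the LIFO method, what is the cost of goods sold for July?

COGS = $15,640.65

Jul 13, 624 sold [LIFO — newest first]: 153 @ $27.50 + 94 @ $26.75 + 65 @ $25.85 + 312 @ $23.20 = $15,640.65
Ending inventory: 257 @ $21.55 + 38 @ $23.20 = $6,419.95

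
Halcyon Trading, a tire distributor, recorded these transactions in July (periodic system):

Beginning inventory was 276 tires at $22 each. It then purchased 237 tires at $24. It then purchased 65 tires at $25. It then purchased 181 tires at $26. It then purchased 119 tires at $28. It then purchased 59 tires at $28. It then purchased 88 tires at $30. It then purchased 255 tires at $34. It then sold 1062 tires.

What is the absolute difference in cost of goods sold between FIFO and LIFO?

FIFO COGS: 276 @ $22 + 237 @ $24 + 65 @ $25 + 181 @ $26 + 119 @ $28 + 59 @ $28 + 88 @ $30 + 37 @ $34 = $26,973
LIFO COGS: 255 @ $34 + 88 @ $30 + 59 @ $28 + 119 @ $28 + 181 @ $26 + 65 @ $25 + 237 @ $24 + 58 @ $22 = $29,589
Difference = |$26,973 − $29,589| = $2,616

$2,616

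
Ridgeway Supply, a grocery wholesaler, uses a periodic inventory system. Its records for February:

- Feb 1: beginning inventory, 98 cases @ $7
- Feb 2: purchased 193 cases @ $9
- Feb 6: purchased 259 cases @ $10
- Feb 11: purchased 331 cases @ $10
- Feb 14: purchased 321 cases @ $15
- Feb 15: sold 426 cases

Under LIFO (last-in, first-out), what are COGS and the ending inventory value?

Feb 15, 426 sold [LIFO — newest first]: 321 @ $15 + 105 @ $10 = $5,865
Ending inventory: 98 @ $7 + 193 @ $9 + 259 @ $10 + 226 @ $10 = $7,273

COGS = $5,865; ending inventory = $7,273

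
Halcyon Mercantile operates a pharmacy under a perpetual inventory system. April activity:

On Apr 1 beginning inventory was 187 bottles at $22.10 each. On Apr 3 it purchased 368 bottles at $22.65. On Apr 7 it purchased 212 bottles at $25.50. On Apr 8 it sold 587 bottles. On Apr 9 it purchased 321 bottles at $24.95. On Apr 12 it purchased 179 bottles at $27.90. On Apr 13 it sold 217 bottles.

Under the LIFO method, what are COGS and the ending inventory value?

COGS = $19,838.10; ending inventory = $11,038.85

Apr 8, 587 sold [LIFO — newest first]: 212 @ $25.50 + 368 @ $22.65 + 7 @ $22.10 = $13,895.90
Apr 13, 217 sold [LIFO — newest first]: 179 @ $27.90 + 38 @ $24.95 = $5,942.20
Total COGS = $13,895.90 + $5,942.20 = $19,838.10
Ending inventory: 180 @ $22.10 + 283 @ $24.95 = $11,038.85
Check: goods available $30,876.95 = COGS $19,838.10 + ending $11,038.85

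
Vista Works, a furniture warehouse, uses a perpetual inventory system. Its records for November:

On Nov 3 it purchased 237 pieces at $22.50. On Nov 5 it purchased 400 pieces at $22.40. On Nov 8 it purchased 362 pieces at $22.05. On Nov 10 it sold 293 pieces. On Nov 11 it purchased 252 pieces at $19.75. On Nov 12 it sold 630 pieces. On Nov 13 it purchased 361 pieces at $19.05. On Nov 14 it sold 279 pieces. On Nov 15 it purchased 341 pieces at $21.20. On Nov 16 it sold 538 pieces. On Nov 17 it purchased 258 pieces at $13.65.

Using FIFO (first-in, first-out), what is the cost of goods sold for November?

COGS = $36,842.25

Nov 10, 293 sold [FIFO — oldest first]: 237 @ $22.50 + 56 @ $22.40 = $6,586.90
Nov 12, 630 sold [FIFO — oldest first]: 344 @ $22.40 + 286 @ $22.05 = $14,011.90
Nov 14, 279 sold [FIFO — oldest first]: 76 @ $22.05 + 203 @ $19.75 = $5,685.05
Nov 16, 538 sold [FIFO — oldest first]: 49 @ $19.75 + 361 @ $19.05 + 128 @ $21.20 = $10,558.40
Total COGS = $6,586.90 + $14,011.90 + $5,685.05 + $10,558.40 = $36,842.25
Ending inventory: 213 @ $21.20 + 258 @ $13.65 = $8,037.30
Check: goods available $44,879.55 = COGS $36,842.25 + ending $8,037.30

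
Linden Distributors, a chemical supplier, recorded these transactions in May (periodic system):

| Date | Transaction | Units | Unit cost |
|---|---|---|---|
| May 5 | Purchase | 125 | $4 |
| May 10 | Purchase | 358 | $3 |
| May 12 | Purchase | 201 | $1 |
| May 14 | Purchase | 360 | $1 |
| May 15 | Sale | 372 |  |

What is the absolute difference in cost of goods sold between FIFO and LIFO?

FIFO COGS: 125 @ $4 + 247 @ $3 = $1,241
LIFO COGS: 360 @ $1 + 12 @ $1 = $372
Difference = |$1,241 − $372| = $869

$869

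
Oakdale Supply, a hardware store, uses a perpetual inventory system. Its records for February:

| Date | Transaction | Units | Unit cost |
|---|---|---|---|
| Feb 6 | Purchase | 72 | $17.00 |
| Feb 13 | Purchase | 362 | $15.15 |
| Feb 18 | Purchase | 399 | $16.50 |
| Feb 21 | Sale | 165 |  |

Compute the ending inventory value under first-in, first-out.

Feb 21, 165 sold [FIFO — oldest first]: 72 @ $17.00 + 93 @ $15.15 = $2,632.95
Ending inventory: 269 @ $15.15 + 399 @ $16.50 = $10,658.85

Ending inventory = $10,658.85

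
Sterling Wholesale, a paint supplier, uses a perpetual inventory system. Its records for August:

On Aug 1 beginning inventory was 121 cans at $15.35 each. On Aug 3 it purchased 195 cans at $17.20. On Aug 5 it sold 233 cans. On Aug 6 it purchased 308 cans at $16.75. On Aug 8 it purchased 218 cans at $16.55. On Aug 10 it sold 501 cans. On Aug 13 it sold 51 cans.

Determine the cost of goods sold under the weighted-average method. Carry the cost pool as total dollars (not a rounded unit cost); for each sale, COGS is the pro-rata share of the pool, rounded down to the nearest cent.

After Aug 1: 121 on hand, pool $1,857.35 (≈ $15.3500 each)
After Aug 3: 316 on hand, pool $5,211.35 (≈ $16.4916 each)
Aug 5, sell 233: 233/316 × $5,211.35 → $3,842.54
After Aug 6: 391 on hand, pool $6,527.81 (≈ $16.6952 each)
After Aug 8: 609 on hand, pool $10,135.71 (≈ $16.6432 each)
Aug 10, sell 501: 501/609 × $10,135.71 → $8,338.24
Aug 13, sell 51: 51/108 × $1,797.47 → $848.80
Total COGS = $3,842.54 + $8,338.24 + $848.80 = $13,029.58
Ending inventory (cost pool remaining) = $948.67

COGS = $13,029.58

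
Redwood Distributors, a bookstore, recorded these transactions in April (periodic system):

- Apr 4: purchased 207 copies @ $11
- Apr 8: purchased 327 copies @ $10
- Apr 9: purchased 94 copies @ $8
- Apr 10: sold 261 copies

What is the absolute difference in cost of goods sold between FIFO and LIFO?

$395

FIFO COGS: 207 @ $11 + 54 @ $10 = $2,817
LIFO COGS: 94 @ $8 + 167 @ $10 = $2,422
Difference = |$2,817 − $2,422| = $395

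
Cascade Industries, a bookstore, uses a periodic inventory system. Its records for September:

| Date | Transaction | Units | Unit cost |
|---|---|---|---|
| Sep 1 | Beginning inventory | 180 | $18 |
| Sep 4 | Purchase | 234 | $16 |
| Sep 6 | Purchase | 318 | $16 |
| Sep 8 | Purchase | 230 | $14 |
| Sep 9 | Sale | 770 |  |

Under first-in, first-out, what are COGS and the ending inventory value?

COGS = $12,604; ending inventory = $2,688

Sep 9, 770 sold [FIFO — oldest first]: 180 @ $18 + 234 @ $16 + 318 @ $16 + 38 @ $14 = $12,604
Ending inventory: 192 @ $14 = $2,688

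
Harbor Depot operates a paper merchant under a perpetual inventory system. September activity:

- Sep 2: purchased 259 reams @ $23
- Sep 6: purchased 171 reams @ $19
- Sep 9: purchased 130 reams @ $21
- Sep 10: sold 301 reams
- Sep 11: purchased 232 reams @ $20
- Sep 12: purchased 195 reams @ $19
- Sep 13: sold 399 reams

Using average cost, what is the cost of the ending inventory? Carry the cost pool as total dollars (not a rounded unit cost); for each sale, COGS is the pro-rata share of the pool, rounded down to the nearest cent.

After Sep 2: 259 on hand, pool $5,957.00 (≈ $23.0000 each)
After Sep 6: 430 on hand, pool $9,206.00 (≈ $21.4093 each)
After Sep 9: 560 on hand, pool $11,936.00 (≈ $21.3143 each)
Sep 10, sell 301: 301/560 × $11,936.00 → $6,415.60
After Sep 11: 491 on hand, pool $10,160.40 (≈ $20.6933 each)
After Sep 12: 686 on hand, pool $13,865.40 (≈ $20.2120 each)
Sep 13, sell 399: 399/686 × $13,865.40 → $8,064.56
Total COGS = $6,415.60 + $8,064.56 = $14,480.16
Ending inventory (cost pool remaining) = $5,800.84
Check: goods available $20,281.00 = COGS $14,480.16 + ending $5,800.84

Ending inventory = $5,800.84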